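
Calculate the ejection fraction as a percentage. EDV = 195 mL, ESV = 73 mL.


SV = EDV - ESV = 195 - 73 = 122 mL
EF = SV/EDV * 100 = 122/195 * 100
EF = 62.56%


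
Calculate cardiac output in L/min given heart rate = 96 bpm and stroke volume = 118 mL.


CO = HR * SV
CO = 96 * 118 / 1000
CO = 11.33 L/min


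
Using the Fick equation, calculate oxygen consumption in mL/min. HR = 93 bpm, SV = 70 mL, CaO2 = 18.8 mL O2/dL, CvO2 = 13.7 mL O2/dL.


CO = HR*SV = 93*70/1000 = 6.51 L/min
a-v O2 diff = 18.8 - 13.7 = 5.1 mL/dL
VO2 = CO * (CaO2-CvO2) * 10 dL/L
VO2 = 6.51 * 5.1 * 10
VO2 = 332 mL/min


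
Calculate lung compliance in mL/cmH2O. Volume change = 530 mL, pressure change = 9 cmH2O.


C = dV / dP
C = 530 / 9
C = 58.89 mL/cmH2O


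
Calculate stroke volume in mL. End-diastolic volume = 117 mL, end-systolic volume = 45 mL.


SV = EDV - ESV
SV = 117 - 45
SV = 72 mL


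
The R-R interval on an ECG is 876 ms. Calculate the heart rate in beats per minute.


HR = 60 / RR_interval(s)
RR = 876 ms = 0.876 s
HR = 60 / 0.876 = 68.49 bpm


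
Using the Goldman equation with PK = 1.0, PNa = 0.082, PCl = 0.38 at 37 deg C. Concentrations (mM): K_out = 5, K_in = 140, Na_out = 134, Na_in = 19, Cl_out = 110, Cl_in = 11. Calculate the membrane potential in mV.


Vm = (RT/F)*ln((PK*Ko + PNa*Nao + PCl*Cli)/(PK*Ki + PNa*Nai + PCl*Clo))
Numer = 20.168, Denom = 183.358
Vm = -58.99 mV


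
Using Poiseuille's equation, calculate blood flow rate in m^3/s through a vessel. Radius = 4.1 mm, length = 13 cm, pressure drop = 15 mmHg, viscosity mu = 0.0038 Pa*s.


Q = pi*r^4*dP / (8*mu*L)
r = 0.0041 m, L = 0.13 m
dP = 15 mmHg = 1999.83 Pa
Q = 4.4922e-04 m^3/s


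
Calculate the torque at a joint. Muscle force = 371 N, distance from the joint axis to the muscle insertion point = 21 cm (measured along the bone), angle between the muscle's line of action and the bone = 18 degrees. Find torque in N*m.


Torque = F * d * sin(theta)   (moment arm = d*sin(theta))
d = 21 cm = 0.21 m
Torque = 371 * 0.21 * sin(18)
Torque = 24.08 N*m


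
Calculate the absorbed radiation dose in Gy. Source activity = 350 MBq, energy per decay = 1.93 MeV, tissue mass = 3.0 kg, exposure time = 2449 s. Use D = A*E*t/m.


A = 350 MBq = 3.5000e+08 Bq
E = 1.93 MeV = 3.09186e-13 J
D = A*E*t/m = 3.5000e+08*3.09186e-13*2449/3.0
D = 0.08834 Gy


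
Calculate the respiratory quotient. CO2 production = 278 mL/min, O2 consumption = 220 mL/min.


RQ = VCO2 / VO2
RQ = 278 / 220
RQ = 1.264


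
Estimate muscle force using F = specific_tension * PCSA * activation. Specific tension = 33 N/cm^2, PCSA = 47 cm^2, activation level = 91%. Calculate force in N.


F = sigma * PCSA * activation
F = 33 * 47 * 0.91
F = 1411 N


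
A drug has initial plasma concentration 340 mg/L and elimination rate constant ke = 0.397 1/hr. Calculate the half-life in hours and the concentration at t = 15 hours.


t_half = ln(2) / ke = 0.693147 / 0.397 = 1.746 hr
C(t) = C0 * exp(-ke*t) = 340 * exp(-0.397*15)
C(15) = 0.8816 mg/L


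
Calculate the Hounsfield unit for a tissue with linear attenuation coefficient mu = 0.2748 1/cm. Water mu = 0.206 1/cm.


HU = ((mu_tissue - mu_water) / mu_water) * 1000
HU = ((0.2748 - 0.206) / 0.206) * 1000
HU = 334


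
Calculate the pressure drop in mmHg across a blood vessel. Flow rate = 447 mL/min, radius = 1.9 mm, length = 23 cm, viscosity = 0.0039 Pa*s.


dP = 8*mu*L*Q / (pi*r^4)
Q = 447 mL/min = 7.45e-06 m^3/s
dP = 1305.79 Pa = 1305.79 / 133.322 mmHg = 9.794 mmHg


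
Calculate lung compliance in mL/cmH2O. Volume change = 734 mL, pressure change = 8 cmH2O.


C = dV / dP
C = 734 / 8
C = 91.75 mL/cmH2O


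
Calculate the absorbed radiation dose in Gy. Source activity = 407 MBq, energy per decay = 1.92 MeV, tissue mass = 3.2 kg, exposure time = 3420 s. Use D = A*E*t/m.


A = 407 MBq = 4.0700e+08 Bq
E = 1.92 MeV = 3.07584e-13 J
D = A*E*t/m = 4.0700e+08*3.07584e-13*3420/3.2
D = 0.1338 Gy


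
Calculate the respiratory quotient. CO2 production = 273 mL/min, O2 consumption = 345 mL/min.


RQ = VCO2 / VO2
RQ = 273 / 345
RQ = 0.7913


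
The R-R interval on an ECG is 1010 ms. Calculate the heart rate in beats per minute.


HR = 60 / RR_interval(s)
RR = 1010 ms = 1.01 s
HR = 60 / 1.01 = 59.41 bpm


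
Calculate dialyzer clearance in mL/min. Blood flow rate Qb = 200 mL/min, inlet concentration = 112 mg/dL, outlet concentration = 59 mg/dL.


K = Qb * (Cb_in - Cb_out) / Cb_in
K = 200 * (112 - 59) / 112
K = 94.64 mL/min


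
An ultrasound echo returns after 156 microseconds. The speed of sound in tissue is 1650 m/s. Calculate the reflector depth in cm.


depth = c * t / 2
t = 156 us = 1.5600e-04 s
depth = 1650 * 1.5600e-04 / 2
depth = 0.1287 m = 12.87 cm


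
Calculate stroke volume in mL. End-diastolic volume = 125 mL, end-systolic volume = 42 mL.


SV = EDV - ESV
SV = 125 - 42
SV = 83 mL


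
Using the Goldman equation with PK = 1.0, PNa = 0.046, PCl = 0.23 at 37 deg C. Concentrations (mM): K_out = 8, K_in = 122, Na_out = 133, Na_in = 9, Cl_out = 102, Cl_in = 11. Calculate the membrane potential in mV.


Vm = (RT/F)*ln((PK*Ko + PNa*Nao + PCl*Cli)/(PK*Ki + PNa*Nai + PCl*Clo))
Numer = 16.648, Denom = 145.874
Vm = -58.01 mV


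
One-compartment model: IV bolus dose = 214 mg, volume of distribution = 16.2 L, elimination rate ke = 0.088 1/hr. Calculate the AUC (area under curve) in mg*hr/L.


C0 = Dose/Vd = 214/16.2 = 13.2099 mg/L
AUC = C0/ke = 13.2099/0.088
AUC = 150.1 mg*hr/L


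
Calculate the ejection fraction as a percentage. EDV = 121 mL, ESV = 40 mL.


SV = EDV - ESV = 121 - 40 = 81 mL
EF = SV/EDV * 100 = 81/121 * 100
EF = 66.94%


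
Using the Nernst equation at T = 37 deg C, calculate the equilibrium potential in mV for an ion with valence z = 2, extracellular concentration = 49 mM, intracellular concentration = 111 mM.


E = (RT/(zF)) * ln(C_out/C_in)
T = 37 + 273.15 = 310.15 K
E = (8.314 * 310.15 / (2 * 96485)) * ln(49/111)
E = -10.93 mV


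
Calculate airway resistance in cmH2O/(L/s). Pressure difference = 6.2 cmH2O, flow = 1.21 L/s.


R = dP / flow
R = 6.2 / 1.21
R = 5.124 cmH2O/(L/s)


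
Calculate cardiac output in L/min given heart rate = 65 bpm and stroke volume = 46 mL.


CO = HR * SV
CO = 65 * 46 / 1000
CO = 2.99 L/min


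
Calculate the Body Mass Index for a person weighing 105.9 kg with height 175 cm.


BMI = weight / height^2
height = 175 cm = 1.75 m
BMI = 105.9 / 1.75^2
BMI = 34.58 kg/m^2


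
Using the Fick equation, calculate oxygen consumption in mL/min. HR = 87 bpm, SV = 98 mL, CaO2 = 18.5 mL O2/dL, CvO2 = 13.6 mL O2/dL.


CO = HR*SV = 87*98/1000 = 8.526 L/min
a-v O2 diff = 18.5 - 13.6 = 4.9 mL/dL
VO2 = CO * (CaO2-CvO2) * 10 dL/L
VO2 = 8.526 * 4.9 * 10
VO2 = 417.8 mL/min


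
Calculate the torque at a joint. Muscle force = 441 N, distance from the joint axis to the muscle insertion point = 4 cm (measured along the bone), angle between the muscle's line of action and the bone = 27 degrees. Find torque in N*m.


Torque = F * d * sin(theta)   (moment arm = d*sin(theta))
d = 4 cm = 0.04 m
Torque = 441 * 0.04 * sin(27)
Torque = 8.008 N*m


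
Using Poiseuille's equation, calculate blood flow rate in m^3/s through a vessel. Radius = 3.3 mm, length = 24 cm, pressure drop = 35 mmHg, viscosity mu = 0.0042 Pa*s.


Q = pi*r^4*dP / (8*mu*L)
r = 0.0033 m, L = 0.24 m
dP = 35 mmHg = 4666.27 Pa
Q = 2.1559e-04 m^3/s


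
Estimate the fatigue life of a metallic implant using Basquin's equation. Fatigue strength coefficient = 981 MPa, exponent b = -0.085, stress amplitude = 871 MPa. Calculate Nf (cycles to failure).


sigma_a = sigma_f' * (2Nf)^b
2Nf = (sigma_a/sigma_f')^(1/b)
2Nf = (871/981)^(1/-0.085)
2Nf = 4.0518848
Nf = 2.026


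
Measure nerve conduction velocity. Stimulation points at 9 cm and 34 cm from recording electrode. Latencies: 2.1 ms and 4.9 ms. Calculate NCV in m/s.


Distance = (34 - 9) / 100 = 0.25 m
dt = (4.9 - 2.1) / 1000 = 0.0028 s
NCV = dist / dt = 89.29 m/s


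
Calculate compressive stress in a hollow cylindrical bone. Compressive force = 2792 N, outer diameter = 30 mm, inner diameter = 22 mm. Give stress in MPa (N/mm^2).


A = pi*(r_o^2 - r_i^2)
r_o = 15 mm, r_i = 11 mm
A = 326.726 mm^2
sigma = F/A = 2792 / 326.726
sigma = 8.545 MPa


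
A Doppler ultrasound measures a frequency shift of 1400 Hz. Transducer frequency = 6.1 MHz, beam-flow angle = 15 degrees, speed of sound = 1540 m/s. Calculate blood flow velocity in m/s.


v = fd * c / (2 * f0 * cos(theta))
v = 1400 * 1540 / (2 * 6.1000e+06 * cos(15))
v = 0.183 m/s


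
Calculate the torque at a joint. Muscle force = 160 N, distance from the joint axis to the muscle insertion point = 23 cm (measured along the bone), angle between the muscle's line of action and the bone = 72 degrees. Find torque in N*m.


Torque = F * d * sin(theta)   (moment arm = d*sin(theta))
d = 23 cm = 0.23 m
Torque = 160 * 0.23 * sin(72)
Torque = 35 N*m


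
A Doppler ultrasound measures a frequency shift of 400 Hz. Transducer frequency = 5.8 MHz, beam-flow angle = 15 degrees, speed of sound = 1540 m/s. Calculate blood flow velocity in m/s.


v = fd * c / (2 * f0 * cos(theta))
v = 400 * 1540 / (2 * 5.8000e+06 * cos(15))
v = 0.05498 m/s


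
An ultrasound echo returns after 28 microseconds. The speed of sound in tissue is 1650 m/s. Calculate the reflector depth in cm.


depth = c * t / 2
t = 28 us = 2.8000e-05 s
depth = 1650 * 2.8000e-05 / 2
depth = 0.0231 m = 2.31 cm


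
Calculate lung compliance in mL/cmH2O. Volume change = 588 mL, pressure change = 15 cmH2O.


C = dV / dP
C = 588 / 15
C = 39.2 mL/cmH2O


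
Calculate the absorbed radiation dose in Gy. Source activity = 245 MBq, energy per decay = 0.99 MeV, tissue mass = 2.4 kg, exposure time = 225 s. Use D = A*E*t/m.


A = 245 MBq = 2.4500e+08 Bq
E = 0.99 MeV = 1.58598e-13 J
D = A*E*t/m = 2.4500e+08*1.58598e-13*225/2.4
D = 0.003643 Gy


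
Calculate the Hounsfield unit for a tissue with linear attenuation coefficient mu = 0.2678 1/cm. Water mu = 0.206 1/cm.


HU = ((mu_tissue - mu_water) / mu_water) * 1000
HU = ((0.2678 - 0.206) / 0.206) * 1000
HU = 300


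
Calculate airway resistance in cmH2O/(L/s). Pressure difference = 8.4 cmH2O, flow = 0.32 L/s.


R = dP / flow
R = 8.4 / 0.32
R = 26.25 cmH2O/(L/s)


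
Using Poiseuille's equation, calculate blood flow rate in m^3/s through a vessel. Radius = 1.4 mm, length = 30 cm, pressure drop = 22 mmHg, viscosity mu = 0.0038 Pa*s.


Q = pi*r^4*dP / (8*mu*L)
r = 0.0014 m, L = 0.3 m
dP = 22 mmHg = 2933.084 Pa
Q = 3.8814e-06 m^3/s


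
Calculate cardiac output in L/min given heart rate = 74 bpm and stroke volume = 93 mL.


CO = HR * SV
CO = 74 * 93 / 1000
CO = 6.882 L/min


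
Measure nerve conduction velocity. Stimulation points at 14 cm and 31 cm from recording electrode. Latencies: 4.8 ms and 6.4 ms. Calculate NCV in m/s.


Distance = (31 - 14) / 100 = 0.17 m
dt = (6.4 - 4.8) / 1000 = 0.0016 s
NCV = dist / dt = 106.2 m/s


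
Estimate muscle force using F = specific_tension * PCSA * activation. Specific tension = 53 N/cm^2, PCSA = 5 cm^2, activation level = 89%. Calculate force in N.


F = sigma * PCSA * activation
F = 53 * 5 * 0.89
F = 235.8 N


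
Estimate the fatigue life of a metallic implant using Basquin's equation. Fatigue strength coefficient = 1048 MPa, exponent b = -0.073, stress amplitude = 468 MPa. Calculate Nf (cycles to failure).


sigma_a = sigma_f' * (2Nf)^b
2Nf = (sigma_a/sigma_f')^(1/b)
2Nf = (468/1048)^(1/-0.073)
2Nf = 62531.922
Nf = 3.127e+04


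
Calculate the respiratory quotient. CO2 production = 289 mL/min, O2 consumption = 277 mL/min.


RQ = VCO2 / VO2
RQ = 289 / 277
RQ = 1.043


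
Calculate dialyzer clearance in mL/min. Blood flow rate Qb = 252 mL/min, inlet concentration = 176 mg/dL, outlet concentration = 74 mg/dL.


K = Qb * (Cb_in - Cb_out) / Cb_in
K = 252 * (176 - 74) / 176
K = 146 mL/min


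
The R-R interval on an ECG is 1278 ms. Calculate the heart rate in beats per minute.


HR = 60 / RR_interval(s)
RR = 1278 ms = 1.278 s
HR = 60 / 1.278 = 46.95 bpm


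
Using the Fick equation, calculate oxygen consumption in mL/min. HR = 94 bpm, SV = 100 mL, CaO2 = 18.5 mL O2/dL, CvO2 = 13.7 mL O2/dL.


CO = HR*SV = 94*100/1000 = 9.4 L/min
a-v O2 diff = 18.5 - 13.7 = 4.8 mL/dL
VO2 = CO * (CaO2-CvO2) * 10 dL/L
VO2 = 9.4 * 4.8 * 10
VO2 = 451.2 mL/min


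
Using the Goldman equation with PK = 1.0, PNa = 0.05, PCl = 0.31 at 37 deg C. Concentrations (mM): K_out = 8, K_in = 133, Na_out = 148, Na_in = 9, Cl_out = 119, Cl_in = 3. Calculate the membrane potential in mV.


Vm = (RT/F)*ln((PK*Ko + PNa*Nao + PCl*Cli)/(PK*Ki + PNa*Nai + PCl*Clo))
Numer = 16.33, Denom = 170.34
Vm = -62.67 mV


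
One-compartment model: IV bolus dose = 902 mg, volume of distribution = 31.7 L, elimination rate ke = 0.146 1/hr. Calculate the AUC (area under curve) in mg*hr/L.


C0 = Dose/Vd = 902/31.7 = 28.4543 mg/L
AUC = C0/ke = 28.4543/0.146
AUC = 194.9 mg*hr/L


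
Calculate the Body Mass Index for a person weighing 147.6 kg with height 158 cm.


BMI = weight / height^2
height = 158 cm = 1.58 m
BMI = 147.6 / 1.58^2
BMI = 59.13 kg/m^2


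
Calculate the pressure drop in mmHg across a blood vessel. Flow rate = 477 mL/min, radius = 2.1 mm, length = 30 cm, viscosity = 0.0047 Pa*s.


dP = 8*mu*L*Q / (pi*r^4)
Q = 477 mL/min = 7.95e-06 m^3/s
dP = 1467.74 Pa = 1467.74 / 133.322 mmHg = 11.01 mmHg


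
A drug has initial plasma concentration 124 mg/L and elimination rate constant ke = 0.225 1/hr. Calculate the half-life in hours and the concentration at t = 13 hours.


t_half = ln(2) / ke = 0.693147 / 0.225 = 3.081 hr
C(t) = C0 * exp(-ke*t) = 124 * exp(-0.225*13)
C(13) = 6.654 mg/L


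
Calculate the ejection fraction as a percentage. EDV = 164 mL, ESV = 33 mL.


SV = EDV - ESV = 164 - 33 = 131 mL
EF = SV/EDV * 100 = 131/164 * 100
EF = 79.88%


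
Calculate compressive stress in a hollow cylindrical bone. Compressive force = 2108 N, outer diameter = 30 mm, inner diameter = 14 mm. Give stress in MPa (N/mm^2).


A = pi*(r_o^2 - r_i^2)
r_o = 15 mm, r_i = 7 mm
A = 552.92 mm^2
sigma = F/A = 2108 / 552.92
sigma = 3.812 MPa


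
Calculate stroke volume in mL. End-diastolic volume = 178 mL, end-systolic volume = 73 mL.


SV = EDV - ESV
SV = 178 - 73
SV = 105 mL


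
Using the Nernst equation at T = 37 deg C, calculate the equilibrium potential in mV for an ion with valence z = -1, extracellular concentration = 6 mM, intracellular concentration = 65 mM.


E = (RT/(zF)) * ln(C_out/C_in)
T = 37 + 273.15 = 310.15 K
E = (8.314 * 310.15 / (-1 * 96485)) * ln(6/65)
E = 63.68 mV


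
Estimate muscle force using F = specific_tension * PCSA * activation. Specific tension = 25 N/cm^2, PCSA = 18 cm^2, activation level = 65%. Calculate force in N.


F = sigma * PCSA * activation
F = 25 * 18 * 0.65
F = 292.5 N


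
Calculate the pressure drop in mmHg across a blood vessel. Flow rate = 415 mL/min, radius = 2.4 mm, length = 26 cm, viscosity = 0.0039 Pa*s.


dP = 8*mu*L*Q / (pi*r^4)
Q = 415 mL/min = 6.91667e-06 m^3/s
dP = 538.307 Pa = 538.307 / 133.322 mmHg = 4.038 mmHg


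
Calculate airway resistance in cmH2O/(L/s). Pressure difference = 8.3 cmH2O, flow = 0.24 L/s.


R = dP / flow
R = 8.3 / 0.24
R = 34.58 cmH2O/(L/s)


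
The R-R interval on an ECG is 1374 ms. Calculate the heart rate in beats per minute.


HR = 60 / RR_interval(s)
RR = 1374 ms = 1.374 s
HR = 60 / 1.374 = 43.67 bpm


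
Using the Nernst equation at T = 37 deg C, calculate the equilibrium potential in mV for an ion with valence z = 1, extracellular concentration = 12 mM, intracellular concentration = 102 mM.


E = (RT/(zF)) * ln(C_out/C_in)
T = 37 + 273.15 = 310.15 K
E = (8.314 * 310.15 / (1 * 96485)) * ln(12/102)
E = -57.19 mV


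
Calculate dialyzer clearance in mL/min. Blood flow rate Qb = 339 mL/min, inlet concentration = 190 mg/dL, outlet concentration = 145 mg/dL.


K = Qb * (Cb_in - Cb_out) / Cb_in
K = 339 * (190 - 145) / 190
K = 80.29 mL/min


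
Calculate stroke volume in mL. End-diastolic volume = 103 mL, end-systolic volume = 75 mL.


SV = EDV - ESV
SV = 103 - 75
SV = 28 mL


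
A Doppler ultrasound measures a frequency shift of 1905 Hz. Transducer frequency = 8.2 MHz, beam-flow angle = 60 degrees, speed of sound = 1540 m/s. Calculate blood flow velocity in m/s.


v = fd * c / (2 * f0 * cos(theta))
v = 1905 * 1540 / (2 * 8.2000e+06 * cos(60))
v = 0.3578 m/s


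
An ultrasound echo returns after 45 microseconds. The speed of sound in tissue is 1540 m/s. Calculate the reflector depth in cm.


depth = c * t / 2
t = 45 us = 4.5000e-05 s
depth = 1540 * 4.5000e-05 / 2
depth = 0.03465 m = 3.465 cm


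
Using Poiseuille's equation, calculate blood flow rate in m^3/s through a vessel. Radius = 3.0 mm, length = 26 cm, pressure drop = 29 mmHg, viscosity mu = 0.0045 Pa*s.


Q = pi*r^4*dP / (8*mu*L)
r = 0.003 m, L = 0.26 m
dP = 29 mmHg = 3866.338 Pa
Q = 1.0511e-04 m^3/s


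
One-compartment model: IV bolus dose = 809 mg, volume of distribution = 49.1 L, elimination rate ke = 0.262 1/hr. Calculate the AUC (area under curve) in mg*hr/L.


C0 = Dose/Vd = 809/49.1 = 16.4766 mg/L
AUC = C0/ke = 16.4766/0.262
AUC = 62.89 mg*hr/L


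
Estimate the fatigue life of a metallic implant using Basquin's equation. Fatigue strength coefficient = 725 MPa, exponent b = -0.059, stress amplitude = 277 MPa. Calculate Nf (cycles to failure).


sigma_a = sigma_f' * (2Nf)^b
2Nf = (sigma_a/sigma_f')^(1/b)
2Nf = (277/725)^(1/-0.059)
2Nf = 12087682
Nf = 6.0438e+06


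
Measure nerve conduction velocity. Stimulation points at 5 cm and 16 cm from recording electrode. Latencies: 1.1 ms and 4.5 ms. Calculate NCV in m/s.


Distance = (16 - 5) / 100 = 0.11 m
dt = (4.5 - 1.1) / 1000 = 0.0034 s
NCV = dist / dt = 32.35 m/s


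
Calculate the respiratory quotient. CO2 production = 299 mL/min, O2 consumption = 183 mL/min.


RQ = VCO2 / VO2
RQ = 299 / 183
RQ = 1.634


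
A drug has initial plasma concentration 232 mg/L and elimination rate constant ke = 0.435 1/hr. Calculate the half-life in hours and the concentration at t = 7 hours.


t_half = ln(2) / ke = 0.693147 / 0.435 = 1.593 hr
C(t) = C0 * exp(-ke*t) = 232 * exp(-0.435*7)
C(7) = 11.04 mg/L


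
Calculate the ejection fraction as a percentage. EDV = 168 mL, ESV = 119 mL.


SV = EDV - ESV = 168 - 119 = 49 mL
EF = SV/EDV * 100 = 49/168 * 100
EF = 29.17%


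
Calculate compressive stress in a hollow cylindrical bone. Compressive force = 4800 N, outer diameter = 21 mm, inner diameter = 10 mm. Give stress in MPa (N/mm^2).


A = pi*(r_o^2 - r_i^2)
r_o = 10.5 mm, r_i = 5 mm
A = 267.821 mm^2
sigma = F/A = 4800 / 267.821
sigma = 17.92 MPa


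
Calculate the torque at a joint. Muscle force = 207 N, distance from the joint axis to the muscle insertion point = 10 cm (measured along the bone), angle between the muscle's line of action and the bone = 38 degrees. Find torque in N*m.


Torque = F * d * sin(theta)   (moment arm = d*sin(theta))
d = 10 cm = 0.1 m
Torque = 207 * 0.1 * sin(38)
Torque = 12.74 N*m


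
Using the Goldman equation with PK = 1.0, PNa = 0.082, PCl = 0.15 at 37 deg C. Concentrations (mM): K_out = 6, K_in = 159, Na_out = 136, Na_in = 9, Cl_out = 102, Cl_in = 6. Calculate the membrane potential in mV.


Vm = (RT/F)*ln((PK*Ko + PNa*Nao + PCl*Cli)/(PK*Ki + PNa*Nai + PCl*Clo))
Numer = 18.052, Denom = 175.038
Vm = -60.71 mV


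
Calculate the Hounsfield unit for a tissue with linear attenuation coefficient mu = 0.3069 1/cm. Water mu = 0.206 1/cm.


HU = ((mu_tissue - mu_water) / mu_water) * 1000
HU = ((0.3069 - 0.206) / 0.206) * 1000
HU = 489.8


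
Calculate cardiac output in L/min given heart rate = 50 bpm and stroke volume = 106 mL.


CO = HR * SV
CO = 50 * 106 / 1000
CO = 5.3 L/min


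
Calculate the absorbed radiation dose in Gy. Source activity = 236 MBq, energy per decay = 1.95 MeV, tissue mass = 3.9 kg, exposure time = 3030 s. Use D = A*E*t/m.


A = 236 MBq = 2.3600e+08 Bq
E = 1.95 MeV = 3.1239e-13 J
D = A*E*t/m = 2.3600e+08*3.1239e-13*3030/3.9
D = 0.05728 Gy


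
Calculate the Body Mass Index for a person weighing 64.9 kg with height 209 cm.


BMI = weight / height^2
height = 209 cm = 2.09 m
BMI = 64.9 / 2.09^2
BMI = 14.86 kg/m^2


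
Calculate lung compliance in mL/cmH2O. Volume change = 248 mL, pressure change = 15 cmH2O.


C = dV / dP
C = 248 / 15
C = 16.53 mL/cmH2O


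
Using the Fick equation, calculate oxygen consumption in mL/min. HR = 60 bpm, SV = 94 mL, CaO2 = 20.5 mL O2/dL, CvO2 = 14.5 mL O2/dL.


CO = HR*SV = 60*94/1000 = 5.64 L/min
a-v O2 diff = 20.5 - 14.5 = 6 mL/dL
VO2 = CO * (CaO2-CvO2) * 10 dL/L
VO2 = 5.64 * 6 * 10
VO2 = 338.4 mL/min


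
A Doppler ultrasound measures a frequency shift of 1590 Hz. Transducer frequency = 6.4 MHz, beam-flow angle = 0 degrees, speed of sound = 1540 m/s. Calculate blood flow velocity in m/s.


v = fd * c / (2 * f0 * cos(theta))
v = 1590 * 1540 / (2 * 6.4000e+06 * cos(0))
v = 0.1913 m/s


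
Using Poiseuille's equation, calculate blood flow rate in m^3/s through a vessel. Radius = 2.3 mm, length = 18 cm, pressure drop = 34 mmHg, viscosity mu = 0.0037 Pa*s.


Q = pi*r^4*dP / (8*mu*L)
r = 0.0023 m, L = 0.18 m
dP = 34 mmHg = 4532.948 Pa
Q = 7.4796e-05 m^3/s


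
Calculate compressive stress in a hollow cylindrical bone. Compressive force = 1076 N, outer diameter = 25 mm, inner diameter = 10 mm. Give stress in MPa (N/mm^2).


A = pi*(r_o^2 - r_i^2)
r_o = 12.5 mm, r_i = 5 mm
A = 412.334 mm^2
sigma = F/A = 1076 / 412.334
sigma = 2.61 MPa


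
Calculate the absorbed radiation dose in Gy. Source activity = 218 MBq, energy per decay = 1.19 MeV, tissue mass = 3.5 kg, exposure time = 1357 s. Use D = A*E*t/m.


A = 218 MBq = 2.1800e+08 Bq
E = 1.19 MeV = 1.90638e-13 J
D = A*E*t/m = 2.1800e+08*1.90638e-13*1357/3.5
D = 0.01611 Gy


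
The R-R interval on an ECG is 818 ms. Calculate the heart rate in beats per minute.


HR = 60 / RR_interval(s)
RR = 818 ms = 0.818 s
HR = 60 / 0.818 = 73.35 bpm


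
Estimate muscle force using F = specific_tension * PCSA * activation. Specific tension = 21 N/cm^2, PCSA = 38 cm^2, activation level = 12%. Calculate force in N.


F = sigma * PCSA * activation
F = 21 * 38 * 0.12
F = 95.76 N


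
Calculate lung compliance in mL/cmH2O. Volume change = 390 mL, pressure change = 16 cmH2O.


C = dV / dP
C = 390 / 16
C = 24.38 mL/cmH2O


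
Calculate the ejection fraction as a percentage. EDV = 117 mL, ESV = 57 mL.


SV = EDV - ESV = 117 - 57 = 60 mL
EF = SV/EDV * 100 = 60/117 * 100
EF = 51.28%


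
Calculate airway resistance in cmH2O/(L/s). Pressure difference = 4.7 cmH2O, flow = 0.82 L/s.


R = dP / flow
R = 4.7 / 0.82
R = 5.732 cmH2O/(L/s)


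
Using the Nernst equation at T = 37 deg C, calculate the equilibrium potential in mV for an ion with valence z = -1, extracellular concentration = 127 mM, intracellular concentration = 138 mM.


E = (RT/(zF)) * ln(C_out/C_in)
T = 37 + 273.15 = 310.15 K
E = (8.314 * 310.15 / (-1 * 96485)) * ln(127/138)
E = 2.22 mV


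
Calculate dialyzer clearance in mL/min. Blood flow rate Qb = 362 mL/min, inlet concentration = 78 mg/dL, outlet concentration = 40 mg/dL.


K = Qb * (Cb_in - Cb_out) / Cb_in
K = 362 * (78 - 40) / 78
K = 176.4 mL/min


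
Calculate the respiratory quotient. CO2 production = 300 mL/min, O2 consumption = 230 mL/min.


RQ = VCO2 / VO2
RQ = 300 / 230
RQ = 1.304


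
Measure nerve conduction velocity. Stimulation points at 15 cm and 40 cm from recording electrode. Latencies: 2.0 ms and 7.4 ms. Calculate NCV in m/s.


Distance = (40 - 15) / 100 = 0.25 m
dt = (7.4 - 2.0) / 1000 = 0.0054 s
NCV = dist / dt = 46.3 m/s


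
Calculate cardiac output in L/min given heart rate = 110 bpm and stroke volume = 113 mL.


CO = HR * SV
CO = 110 * 113 / 1000
CO = 12.43 L/min


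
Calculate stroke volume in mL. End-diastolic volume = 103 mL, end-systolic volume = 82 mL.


SV = EDV - ESV
SV = 103 - 82
SV = 21 mL


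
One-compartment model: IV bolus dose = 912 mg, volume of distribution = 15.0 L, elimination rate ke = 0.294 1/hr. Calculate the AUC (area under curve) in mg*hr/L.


C0 = Dose/Vd = 912/15.0 = 60.8 mg/L
AUC = C0/ke = 60.8/0.294
AUC = 206.8 mg*hr/L


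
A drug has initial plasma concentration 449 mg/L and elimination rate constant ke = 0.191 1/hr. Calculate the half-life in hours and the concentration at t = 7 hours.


t_half = ln(2) / ke = 0.693147 / 0.191 = 3.629 hr
C(t) = C0 * exp(-ke*t) = 449 * exp(-0.191*7)
C(7) = 117.9 mg/L


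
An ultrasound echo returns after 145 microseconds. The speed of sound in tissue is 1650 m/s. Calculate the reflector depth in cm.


depth = c * t / 2
t = 145 us = 1.4500e-04 s
depth = 1650 * 1.4500e-04 / 2
depth = 0.119625 m = 11.9625 cm


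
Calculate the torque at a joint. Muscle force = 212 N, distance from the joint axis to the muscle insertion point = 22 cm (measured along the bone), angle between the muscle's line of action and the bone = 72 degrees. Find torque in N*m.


Torque = F * d * sin(theta)   (moment arm = d*sin(theta))
d = 22 cm = 0.22 m
Torque = 212 * 0.22 * sin(72)
Torque = 44.36 N*m


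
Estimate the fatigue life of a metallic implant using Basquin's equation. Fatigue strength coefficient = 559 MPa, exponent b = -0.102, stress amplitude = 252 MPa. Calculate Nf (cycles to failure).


sigma_a = sigma_f' * (2Nf)^b
2Nf = (sigma_a/sigma_f')^(1/b)
2Nf = (252/559)^(1/-0.102)
2Nf = 2467.5577
Nf = 1234


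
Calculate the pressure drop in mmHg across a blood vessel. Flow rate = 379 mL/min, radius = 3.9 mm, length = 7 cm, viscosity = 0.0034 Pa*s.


dP = 8*mu*L*Q / (pi*r^4)
Q = 379 mL/min = 6.31667e-06 m^3/s
dP = 16.5481 Pa = 16.5481 / 133.322 mmHg = 0.1241 mmHg


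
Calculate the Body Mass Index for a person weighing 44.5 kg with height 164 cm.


BMI = weight / height^2
height = 164 cm = 1.64 m
BMI = 44.5 / 1.64^2
BMI = 16.55 kg/m^2


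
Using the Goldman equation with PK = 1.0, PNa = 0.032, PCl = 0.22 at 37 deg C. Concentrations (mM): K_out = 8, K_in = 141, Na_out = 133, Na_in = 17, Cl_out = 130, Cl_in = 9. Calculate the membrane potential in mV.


Vm = (RT/F)*ln((PK*Ko + PNa*Nao + PCl*Cli)/(PK*Ki + PNa*Nai + PCl*Clo))
Numer = 14.236, Denom = 170.144
Vm = -66.3 mV


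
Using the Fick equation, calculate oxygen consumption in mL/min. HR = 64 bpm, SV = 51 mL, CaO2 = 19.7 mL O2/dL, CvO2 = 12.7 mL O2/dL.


CO = HR*SV = 64*51/1000 = 3.264 L/min
a-v O2 diff = 19.7 - 12.7 = 7 mL/dL
VO2 = CO * (CaO2-CvO2) * 10 dL/L
VO2 = 3.264 * 7 * 10
VO2 = 228.5 mL/min


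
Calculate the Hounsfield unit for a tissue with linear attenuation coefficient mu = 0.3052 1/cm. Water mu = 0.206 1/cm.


HU = ((mu_tissue - mu_water) / mu_water) * 1000
HU = ((0.3052 - 0.206) / 0.206) * 1000
HU = 481.6


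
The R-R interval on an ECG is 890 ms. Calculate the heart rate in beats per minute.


HR = 60 / RR_interval(s)
RR = 890 ms = 0.89 s
HR = 60 / 0.89 = 67.42 bpm


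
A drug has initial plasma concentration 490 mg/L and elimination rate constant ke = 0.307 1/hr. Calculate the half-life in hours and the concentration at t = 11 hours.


t_half = ln(2) / ke = 0.693147 / 0.307 = 2.258 hr
C(t) = C0 * exp(-ke*t) = 490 * exp(-0.307*11)
C(11) = 16.73 mg/L


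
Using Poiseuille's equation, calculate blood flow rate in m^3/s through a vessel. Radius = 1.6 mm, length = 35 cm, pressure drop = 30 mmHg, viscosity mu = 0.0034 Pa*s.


Q = pi*r^4*dP / (8*mu*L)
r = 0.0016 m, L = 0.35 m
dP = 30 mmHg = 3999.66 Pa
Q = 8.6500e-06 m^3/s


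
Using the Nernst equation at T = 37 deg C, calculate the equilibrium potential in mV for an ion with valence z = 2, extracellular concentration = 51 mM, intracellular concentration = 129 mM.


E = (RT/(zF)) * ln(C_out/C_in)
T = 37 + 273.15 = 310.15 K
E = (8.314 * 310.15 / (2 * 96485)) * ln(51/129)
E = -12.4 mV


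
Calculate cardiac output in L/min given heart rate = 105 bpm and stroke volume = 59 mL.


CO = HR * SV
CO = 105 * 59 / 1000
CO = 6.195 L/min


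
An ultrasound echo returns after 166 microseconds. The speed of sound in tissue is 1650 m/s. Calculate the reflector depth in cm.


depth = c * t / 2
t = 166 us = 1.6600e-04 s
depth = 1650 * 1.6600e-04 / 2
depth = 0.13695 m = 13.695 cm


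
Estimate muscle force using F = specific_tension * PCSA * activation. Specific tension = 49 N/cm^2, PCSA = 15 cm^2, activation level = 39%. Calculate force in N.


F = sigma * PCSA * activation
F = 49 * 15 * 0.39
F = 286.7 N


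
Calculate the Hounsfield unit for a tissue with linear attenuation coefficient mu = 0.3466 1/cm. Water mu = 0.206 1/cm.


HU = ((mu_tissue - mu_water) / mu_water) * 1000
HU = ((0.3466 - 0.206) / 0.206) * 1000
HU = 682.5


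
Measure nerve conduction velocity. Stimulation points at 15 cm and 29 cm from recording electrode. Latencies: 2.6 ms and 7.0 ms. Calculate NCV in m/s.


Distance = (29 - 15) / 100 = 0.14 m
dt = (7.0 - 2.6) / 1000 = 0.0044 s
NCV = dist / dt = 31.82 m/s


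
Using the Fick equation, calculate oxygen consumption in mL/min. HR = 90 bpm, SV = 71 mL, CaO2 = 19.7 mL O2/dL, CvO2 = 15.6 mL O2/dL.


CO = HR*SV = 90*71/1000 = 6.39 L/min
a-v O2 diff = 19.7 - 15.6 = 4.1 mL/dL
VO2 = CO * (CaO2-CvO2) * 10 dL/L
VO2 = 6.39 * 4.1 * 10
VO2 = 262 mL/min


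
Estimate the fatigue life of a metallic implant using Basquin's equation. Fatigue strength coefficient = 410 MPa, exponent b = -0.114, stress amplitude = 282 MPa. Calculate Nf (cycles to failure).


sigma_a = sigma_f' * (2Nf)^b
2Nf = (sigma_a/sigma_f')^(1/b)
2Nf = (282/410)^(1/-0.114)
2Nf = 26.652835
Nf = 13.33


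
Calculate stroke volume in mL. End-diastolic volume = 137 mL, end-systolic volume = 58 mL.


SV = EDV - ESV
SV = 137 - 58
SV = 79 mL


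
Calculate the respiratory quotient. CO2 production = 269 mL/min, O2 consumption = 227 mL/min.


RQ = VCO2 / VO2
RQ = 269 / 227
RQ = 1.185


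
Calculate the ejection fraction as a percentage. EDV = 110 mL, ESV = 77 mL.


SV = EDV - ESV = 110 - 77 = 33 mL
EF = SV/EDV * 100 = 33/110 * 100
EF = 30%


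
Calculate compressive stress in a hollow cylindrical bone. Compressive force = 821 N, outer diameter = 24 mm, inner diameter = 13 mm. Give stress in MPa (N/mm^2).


A = pi*(r_o^2 - r_i^2)
r_o = 12 mm, r_i = 6.5 mm
A = 319.657 mm^2
sigma = F/A = 821 / 319.657
sigma = 2.568 MPa


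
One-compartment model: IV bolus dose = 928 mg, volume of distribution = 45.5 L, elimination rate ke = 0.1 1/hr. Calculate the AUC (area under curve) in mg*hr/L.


C0 = Dose/Vd = 928/45.5 = 20.3956 mg/L
AUC = C0/ke = 20.3956/0.1
AUC = 204 mg*hr/L


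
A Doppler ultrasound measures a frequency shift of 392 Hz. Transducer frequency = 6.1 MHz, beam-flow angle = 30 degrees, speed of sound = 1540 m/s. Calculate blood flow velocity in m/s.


v = fd * c / (2 * f0 * cos(theta))
v = 392 * 1540 / (2 * 6.1000e+06 * cos(30))
v = 0.05714 m/s


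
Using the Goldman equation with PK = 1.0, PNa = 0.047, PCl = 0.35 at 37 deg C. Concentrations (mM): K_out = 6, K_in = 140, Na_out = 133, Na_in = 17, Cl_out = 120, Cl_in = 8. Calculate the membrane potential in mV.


Vm = (RT/F)*ln((PK*Ko + PNa*Nao + PCl*Cli)/(PK*Ki + PNa*Nai + PCl*Clo))
Numer = 15.051, Denom = 182.799
Vm = -66.73 mV


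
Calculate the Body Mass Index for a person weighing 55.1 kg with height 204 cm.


BMI = weight / height^2
height = 204 cm = 2.04 m
BMI = 55.1 / 2.04^2
BMI = 13.24 kg/m^2


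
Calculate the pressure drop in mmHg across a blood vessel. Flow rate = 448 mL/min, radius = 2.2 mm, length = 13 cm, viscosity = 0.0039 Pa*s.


dP = 8*mu*L*Q / (pi*r^4)
Q = 448 mL/min = 7.46667e-06 m^3/s
dP = 411.514 Pa = 411.514 / 133.322 mmHg = 3.087 mmHg


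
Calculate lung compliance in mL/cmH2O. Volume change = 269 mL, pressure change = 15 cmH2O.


C = dV / dP
C = 269 / 15
C = 17.93 mL/cmH2O


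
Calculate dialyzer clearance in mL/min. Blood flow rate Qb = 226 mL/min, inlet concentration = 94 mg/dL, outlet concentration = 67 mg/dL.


K = Qb * (Cb_in - Cb_out) / Cb_in
K = 226 * (94 - 67) / 94
K = 64.91 mL/min


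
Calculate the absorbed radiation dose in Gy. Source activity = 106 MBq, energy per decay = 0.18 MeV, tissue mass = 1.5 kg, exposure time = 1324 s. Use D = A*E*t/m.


A = 106 MBq = 1.0600e+08 Bq
E = 0.18 MeV = 2.8836e-14 J
D = A*E*t/m = 1.0600e+08*2.8836e-14*1324/1.5
D = 0.002698 Gy


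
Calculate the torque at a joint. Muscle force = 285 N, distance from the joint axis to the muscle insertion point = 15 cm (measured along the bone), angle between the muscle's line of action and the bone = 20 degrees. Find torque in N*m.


Torque = F * d * sin(theta)   (moment arm = d*sin(theta))
d = 15 cm = 0.15 m
Torque = 285 * 0.15 * sin(20)
Torque = 14.62 N*m


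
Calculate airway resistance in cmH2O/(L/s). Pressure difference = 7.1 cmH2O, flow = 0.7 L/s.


R = dP / flow
R = 7.1 / 0.7
R = 10.14 cmH2O/(L/s)


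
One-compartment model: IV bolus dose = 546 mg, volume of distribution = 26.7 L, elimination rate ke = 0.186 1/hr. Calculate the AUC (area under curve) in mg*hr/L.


C0 = Dose/Vd = 546/26.7 = 20.4494 mg/L
AUC = C0/ke = 20.4494/0.186
AUC = 109.9 mg*hr/L


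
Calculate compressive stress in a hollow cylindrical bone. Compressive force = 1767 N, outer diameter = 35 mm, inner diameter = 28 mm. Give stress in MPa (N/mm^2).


A = pi*(r_o^2 - r_i^2)
r_o = 17.5 mm, r_i = 14 mm
A = 346.361 mm^2
sigma = F/A = 1767 / 346.361
sigma = 5.102 MPa


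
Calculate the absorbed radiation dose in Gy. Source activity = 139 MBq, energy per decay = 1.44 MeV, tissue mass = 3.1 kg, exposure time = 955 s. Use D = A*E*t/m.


A = 139 MBq = 1.3900e+08 Bq
E = 1.44 MeV = 2.30688e-13 J
D = A*E*t/m = 1.3900e+08*2.30688e-13*955/3.1
D = 0.009878 Gy


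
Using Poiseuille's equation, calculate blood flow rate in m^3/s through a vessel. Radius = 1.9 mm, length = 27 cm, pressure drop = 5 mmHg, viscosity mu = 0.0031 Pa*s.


Q = pi*r^4*dP / (8*mu*L)
r = 0.0019 m, L = 0.27 m
dP = 5 mmHg = 666.61 Pa
Q = 4.0759e-06 m^3/s


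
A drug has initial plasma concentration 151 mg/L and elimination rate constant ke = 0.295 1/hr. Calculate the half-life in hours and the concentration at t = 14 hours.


t_half = ln(2) / ke = 0.693147 / 0.295 = 2.35 hr
C(t) = C0 * exp(-ke*t) = 151 * exp(-0.295*14)
C(14) = 2.429 mg/L


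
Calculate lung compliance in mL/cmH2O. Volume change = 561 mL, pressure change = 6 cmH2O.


C = dV / dP
C = 561 / 6
C = 93.5 mL/cmH2O


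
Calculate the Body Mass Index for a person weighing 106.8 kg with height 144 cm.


BMI = weight / height^2
height = 144 cm = 1.44 m
BMI = 106.8 / 1.44^2
BMI = 51.5 kg/m^2


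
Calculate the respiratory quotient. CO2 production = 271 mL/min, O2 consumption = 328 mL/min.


RQ = VCO2 / VO2
RQ = 271 / 328
RQ = 0.8262


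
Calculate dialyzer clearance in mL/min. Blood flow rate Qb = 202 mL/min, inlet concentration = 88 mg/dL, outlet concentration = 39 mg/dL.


K = Qb * (Cb_in - Cb_out) / Cb_in
K = 202 * (88 - 39) / 88
K = 112.5 mL/min


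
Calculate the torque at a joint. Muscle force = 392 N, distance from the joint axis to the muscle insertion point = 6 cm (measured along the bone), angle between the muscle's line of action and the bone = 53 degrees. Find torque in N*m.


Torque = F * d * sin(theta)   (moment arm = d*sin(theta))
d = 6 cm = 0.06 m
Torque = 392 * 0.06 * sin(53)
Torque = 18.78 N*m


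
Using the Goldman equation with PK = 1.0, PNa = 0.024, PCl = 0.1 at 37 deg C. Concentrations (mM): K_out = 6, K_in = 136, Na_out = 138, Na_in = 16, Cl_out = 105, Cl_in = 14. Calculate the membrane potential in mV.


Vm = (RT/F)*ln((PK*Ko + PNa*Nao + PCl*Cli)/(PK*Ki + PNa*Nai + PCl*Clo))
Numer = 10.712, Denom = 146.884
Vm = -69.97 mV


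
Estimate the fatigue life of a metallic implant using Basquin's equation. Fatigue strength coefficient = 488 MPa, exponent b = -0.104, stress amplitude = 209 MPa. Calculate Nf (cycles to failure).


sigma_a = sigma_f' * (2Nf)^b
2Nf = (sigma_a/sigma_f')^(1/b)
2Nf = (209/488)^(1/-0.104)
2Nf = 3476.0954
Nf = 1738


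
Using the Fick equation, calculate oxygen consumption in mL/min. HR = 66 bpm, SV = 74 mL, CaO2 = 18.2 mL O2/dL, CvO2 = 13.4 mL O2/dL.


CO = HR*SV = 66*74/1000 = 4.884 L/min
a-v O2 diff = 18.2 - 13.4 = 4.8 mL/dL
VO2 = CO * (CaO2-CvO2) * 10 dL/L
VO2 = 4.884 * 4.8 * 10
VO2 = 234.4 mL/min


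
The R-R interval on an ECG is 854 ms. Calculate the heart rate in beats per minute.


HR = 60 / RR_interval(s)
RR = 854 ms = 0.854 s
HR = 60 / 0.854 = 70.26 bpm


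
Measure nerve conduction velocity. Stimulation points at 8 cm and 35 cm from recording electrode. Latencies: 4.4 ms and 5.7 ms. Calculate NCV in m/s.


Distance = (35 - 8) / 100 = 0.27 m
dt = (5.7 - 4.4) / 1000 = 0.0013 s
NCV = dist / dt = 207.7 m/s


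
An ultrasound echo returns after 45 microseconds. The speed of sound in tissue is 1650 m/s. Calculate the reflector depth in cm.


depth = c * t / 2
t = 45 us = 4.5000e-05 s
depth = 1650 * 4.5000e-05 / 2
depth = 0.037125 m = 3.7125 cm


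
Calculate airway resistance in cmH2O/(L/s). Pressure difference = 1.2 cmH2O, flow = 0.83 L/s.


R = dP / flow
R = 1.2 / 0.83
R = 1.446 cmH2O/(L/s)


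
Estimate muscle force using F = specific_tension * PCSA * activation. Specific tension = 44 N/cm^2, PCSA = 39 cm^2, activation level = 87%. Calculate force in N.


F = sigma * PCSA * activation
F = 44 * 39 * 0.87
F = 1493 N


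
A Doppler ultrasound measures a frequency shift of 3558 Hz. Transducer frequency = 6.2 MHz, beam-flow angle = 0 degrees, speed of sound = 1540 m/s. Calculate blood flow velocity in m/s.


v = fd * c / (2 * f0 * cos(theta))
v = 3558 * 1540 / (2 * 6.2000e+06 * cos(0))
v = 0.4419 m/s


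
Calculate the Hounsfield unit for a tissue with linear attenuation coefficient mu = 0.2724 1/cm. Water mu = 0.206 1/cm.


HU = ((mu_tissue - mu_water) / mu_water) * 1000
HU = ((0.2724 - 0.206) / 0.206) * 1000
HU = 322.3


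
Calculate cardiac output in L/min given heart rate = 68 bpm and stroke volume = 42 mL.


CO = HR * SV
CO = 68 * 42 / 1000
CO = 2.856 L/min


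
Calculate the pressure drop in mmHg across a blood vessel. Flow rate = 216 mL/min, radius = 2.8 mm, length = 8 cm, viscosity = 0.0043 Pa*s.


dP = 8*mu*L*Q / (pi*r^4)
Q = 216 mL/min = 3.6e-06 m^3/s
dP = 51.3061 Pa = 51.3061 / 133.322 mmHg = 0.3848 mmHg


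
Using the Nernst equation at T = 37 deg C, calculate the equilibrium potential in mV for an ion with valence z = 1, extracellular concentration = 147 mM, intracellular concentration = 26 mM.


E = (RT/(zF)) * ln(C_out/C_in)
T = 37 + 273.15 = 310.15 K
E = (8.314 * 310.15 / (1 * 96485)) * ln(147/26)
E = 46.3 mV


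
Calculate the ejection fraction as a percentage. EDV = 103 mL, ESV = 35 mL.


SV = EDV - ESV = 103 - 35 = 68 mL
EF = SV/EDV * 100 = 68/103 * 100
EF = 66.02%


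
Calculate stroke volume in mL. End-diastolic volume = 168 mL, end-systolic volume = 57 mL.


SV = EDV - ESV
SV = 168 - 57
SV = 111 mL


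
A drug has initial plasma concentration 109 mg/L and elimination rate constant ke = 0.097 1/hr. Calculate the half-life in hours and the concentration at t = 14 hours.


t_half = ln(2) / ke = 0.693147 / 0.097 = 7.146 hr
C(t) = C0 * exp(-ke*t) = 109 * exp(-0.097*14)
C(14) = 28.03 mg/L


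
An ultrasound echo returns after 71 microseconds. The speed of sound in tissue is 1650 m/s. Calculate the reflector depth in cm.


depth = c * t / 2
t = 71 us = 7.1000e-05 s
depth = 1650 * 7.1000e-05 / 2
depth = 0.058575 m = 5.8575 cm


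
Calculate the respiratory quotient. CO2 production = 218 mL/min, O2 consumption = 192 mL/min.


RQ = VCO2 / VO2
RQ = 218 / 192
RQ = 1.135
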